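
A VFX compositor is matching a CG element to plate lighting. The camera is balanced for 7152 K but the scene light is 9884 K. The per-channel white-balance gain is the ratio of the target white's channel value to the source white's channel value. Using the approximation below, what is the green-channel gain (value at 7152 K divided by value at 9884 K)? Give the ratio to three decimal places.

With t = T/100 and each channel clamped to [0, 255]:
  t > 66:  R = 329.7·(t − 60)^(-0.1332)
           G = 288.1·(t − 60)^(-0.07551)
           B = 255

1.096

At 9884 K (t = 98.84):
  G = 288.1·(98.84 − 60)^(-0.07551) = 288.1·38.84^(-0.07551) = 288.1·0.75857 = 218.543.
At 7152 K (t = 71.52):
  G = 288.1·(71.52 − 60)^(-0.07551) = 288.1·11.52^(-0.07551) = 288.1·0.83148 = 239.548.
Gain = 239.548 / 218.543 = 1.0961 → 1.096.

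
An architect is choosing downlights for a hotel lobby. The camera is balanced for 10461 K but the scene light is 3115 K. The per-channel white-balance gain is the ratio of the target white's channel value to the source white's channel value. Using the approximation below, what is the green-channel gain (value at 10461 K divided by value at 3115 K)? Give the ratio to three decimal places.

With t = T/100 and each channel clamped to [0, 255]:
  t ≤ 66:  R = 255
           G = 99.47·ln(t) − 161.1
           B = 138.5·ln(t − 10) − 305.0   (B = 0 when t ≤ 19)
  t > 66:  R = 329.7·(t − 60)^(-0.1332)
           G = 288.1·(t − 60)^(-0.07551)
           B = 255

1.195

At 3115 K (t = 31.15):
  G = 99.47·ln 31.15 − 161.1 = 99.47·3.4388 − 161.1 = 180.959.
At 10461 K (t = 104.61):
  G = 288.1·(104.61 − 60)^(-0.07551) = 288.1·44.61^(-0.07551) = 288.1·0.75067 = 216.269.
Gain = 216.269 / 180.959 = 1.1951 → 1.195.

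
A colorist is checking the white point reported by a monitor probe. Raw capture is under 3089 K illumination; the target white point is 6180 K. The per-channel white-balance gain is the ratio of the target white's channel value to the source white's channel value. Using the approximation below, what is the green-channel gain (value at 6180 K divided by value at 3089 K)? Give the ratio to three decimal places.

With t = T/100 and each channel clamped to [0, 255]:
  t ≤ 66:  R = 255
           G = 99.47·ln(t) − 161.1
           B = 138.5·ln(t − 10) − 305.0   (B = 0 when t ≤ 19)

At 3089 K (t = 30.89):
  G = 99.47·ln 30.89 − 161.1 = 99.47·3.4304 − 161.1 = 180.125.
At 6180 K (t = 61.8):
  G = 99.47·ln 61.8 − 161.1 = 99.47·4.1239 − 161.1 = 249.105.
Gain = 249.105 / 180.125 = 1.3830 → 1.383.

1.383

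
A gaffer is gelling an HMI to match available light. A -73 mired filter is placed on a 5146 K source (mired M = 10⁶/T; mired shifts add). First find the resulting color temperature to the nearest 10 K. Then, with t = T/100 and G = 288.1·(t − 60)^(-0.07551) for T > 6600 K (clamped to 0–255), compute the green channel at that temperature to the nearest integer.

228

M_in = 10⁶/5146 = 194.33; M_out = 194.33 + (-73) = 121.33.
T_out = 10⁶/121.33 = 8242.3 K → 8240 K; t = 82.4.
G = 288.1·(82.4 − 60)^(-0.07551) = 288.1·22.4^(-0.07551) = 288.1·0.79076 = 227.817.
Rounded: 228.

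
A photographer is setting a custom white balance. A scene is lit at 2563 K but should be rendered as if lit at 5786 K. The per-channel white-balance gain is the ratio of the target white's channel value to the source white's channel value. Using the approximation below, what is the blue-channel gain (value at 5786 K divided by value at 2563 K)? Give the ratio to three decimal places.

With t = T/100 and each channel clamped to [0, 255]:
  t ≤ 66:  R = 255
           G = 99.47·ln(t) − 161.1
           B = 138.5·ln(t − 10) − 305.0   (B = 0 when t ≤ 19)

3.046

At 2563 K (t = 25.63):
  B = 138.5·ln(25.63 − 10) − 305.0 = 138.5·ln 15.63 − 305.0 = 138.5·2.7492 − 305.0 = 75.763.
At 5786 K (t = 57.86):
  B = 138.5·ln(57.86 − 10) − 305.0 = 138.5·ln 47.86 − 305.0 = 138.5·3.8683 − 305.0 = 230.757.
Gain = 230.757 / 75.763 = 3.0458 → 3.046.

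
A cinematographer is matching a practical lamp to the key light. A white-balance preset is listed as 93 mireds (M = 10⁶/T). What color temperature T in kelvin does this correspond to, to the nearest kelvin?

T = 10⁶ / 93 = 10752.69 K → 10753 K.

10753 K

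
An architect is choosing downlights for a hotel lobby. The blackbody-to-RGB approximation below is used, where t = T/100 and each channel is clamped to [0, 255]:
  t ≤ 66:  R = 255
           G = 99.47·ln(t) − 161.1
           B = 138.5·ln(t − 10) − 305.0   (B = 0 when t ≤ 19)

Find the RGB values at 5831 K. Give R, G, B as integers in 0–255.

t = 5831/100 = 58.31; the t ≤ 66 branch applies.
R = 255 by definition for t ≤ 66.
G = 99.47·ln 58.31 − 161.1 = 99.47·4.0658 − 161.1 = 243.323.
B = 138.5·ln(58.31 − 10) − 305.0 = 138.5·ln 48.31 − 305.0 = 138.5·3.8776 − 305.0 = 232.053.
Rounded: (255, 243, 232).

R=255, G=243, B=232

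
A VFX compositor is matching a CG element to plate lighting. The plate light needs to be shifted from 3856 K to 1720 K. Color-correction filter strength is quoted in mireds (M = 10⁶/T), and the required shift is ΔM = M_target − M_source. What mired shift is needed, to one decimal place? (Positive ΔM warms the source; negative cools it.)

+322.1 mireds

M_source = 10⁶/3856 = 259.336; M_target = 10⁶/1720 = 581.395.
ΔM = 581.395 − 259.336 = 322.059 → +322.1 mireds, a warming shift.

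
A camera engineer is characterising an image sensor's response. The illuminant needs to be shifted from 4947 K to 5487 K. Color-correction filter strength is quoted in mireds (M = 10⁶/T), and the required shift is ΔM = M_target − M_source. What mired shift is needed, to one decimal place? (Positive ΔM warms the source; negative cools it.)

M_source = 10⁶/4947 = 202.143; M_target = 10⁶/5487 = 182.249.
ΔM = 182.249 − 202.143 = -19.894 → -19.9 mireds, a cooling shift.

-19.9 mireds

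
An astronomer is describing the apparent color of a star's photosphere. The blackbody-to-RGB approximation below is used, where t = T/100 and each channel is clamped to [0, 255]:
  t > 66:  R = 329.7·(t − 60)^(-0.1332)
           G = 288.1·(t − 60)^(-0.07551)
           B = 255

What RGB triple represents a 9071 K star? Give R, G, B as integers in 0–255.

t = 9071/100 = 90.71; the t > 66 branch applies.
R = 329.7·(90.71 − 60)^(-0.1332) = 329.7·30.71^(-0.1332) = 329.7·0.63372 = 208.936.
G = 288.1·(90.71 − 60)^(-0.07551) = 288.1·30.71^(-0.07551) = 288.1·0.77214 = 222.453.
B = 255 by definition for t > 66.
Rounded: (209, 222, 255).

R=209, G=222, B=255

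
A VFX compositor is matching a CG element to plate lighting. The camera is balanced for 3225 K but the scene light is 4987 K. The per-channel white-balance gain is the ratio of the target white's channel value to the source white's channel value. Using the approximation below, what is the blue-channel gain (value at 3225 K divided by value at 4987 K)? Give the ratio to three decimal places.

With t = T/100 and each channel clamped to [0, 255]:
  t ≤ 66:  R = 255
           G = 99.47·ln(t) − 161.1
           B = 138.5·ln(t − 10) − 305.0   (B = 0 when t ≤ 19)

At 4987 K (t = 49.87):
  B = 138.5·ln(49.87 − 10) − 305.0 = 138.5·ln 39.87 − 305.0 = 138.5·3.6856 − 305.0 = 205.459.
At 3225 K (t = 32.25):
  B = 138.5·ln(32.25 − 10) − 305.0 = 138.5·ln 22.25 − 305.0 = 138.5·3.1023 − 305.0 = 124.674.
Gain = 124.674 / 205.459 = 0.6068 → 0.607.

0.607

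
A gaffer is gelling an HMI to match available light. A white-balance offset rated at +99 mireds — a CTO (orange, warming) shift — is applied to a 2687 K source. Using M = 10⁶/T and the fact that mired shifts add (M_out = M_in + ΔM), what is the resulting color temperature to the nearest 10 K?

2120 K

M_in = 10⁶/2687 = 372.16 mireds.
M_out = 372.16 + (+99) = 471.16 mireds.
T_out = 10⁶/471.16 = 2122.4 K → 2120 K.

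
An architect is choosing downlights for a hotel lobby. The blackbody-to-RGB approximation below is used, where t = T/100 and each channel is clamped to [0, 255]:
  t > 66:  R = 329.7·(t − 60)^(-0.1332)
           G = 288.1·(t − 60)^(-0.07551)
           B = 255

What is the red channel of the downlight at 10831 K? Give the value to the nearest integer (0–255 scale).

t = 10831/100 = 108.31; the t > 66 branch applies.
R = 329.7·(108.31 − 60)^(-0.1332) = 329.7·48.31^(-0.1332) = 329.7·0.59660 = 196.700.
Rounded: 197.

197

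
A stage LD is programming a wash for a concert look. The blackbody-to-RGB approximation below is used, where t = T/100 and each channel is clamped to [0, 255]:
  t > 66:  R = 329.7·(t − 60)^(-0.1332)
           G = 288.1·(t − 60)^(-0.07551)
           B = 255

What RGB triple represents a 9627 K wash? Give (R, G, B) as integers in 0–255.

(204, 220, 255)

t = 9627/100 = 96.27; the t > 66 branch applies.
R = 329.7·(96.27 − 60)^(-0.1332) = 329.7·36.27^(-0.1332) = 329.7·0.61982 = 204.356.
G = 288.1·(96.27 − 60)^(-0.07551) = 288.1·36.27^(-0.07551) = 288.1·0.76250 = 219.676.
B = 255 by definition for t > 66.
Rounded: (204, 220, 255).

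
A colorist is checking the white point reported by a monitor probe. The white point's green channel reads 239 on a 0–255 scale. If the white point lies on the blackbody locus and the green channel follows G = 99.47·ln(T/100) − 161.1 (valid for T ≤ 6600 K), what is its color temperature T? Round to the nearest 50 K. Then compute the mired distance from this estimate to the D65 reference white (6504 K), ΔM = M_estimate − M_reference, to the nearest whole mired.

ln t = (239 + 161.1) / 99.47 = 4.0223.
t = e^4.0223 = 55.830.
T = 100·t = 5583 K → 5600 K to the nearest 50 K.
M_estimate = 10⁶/5600 = 178.57; M_reference = 10⁶/6504 = 153.75.
ΔM = 178.57 − 153.75 = 24.82 → +25 mireds.

+25 mireds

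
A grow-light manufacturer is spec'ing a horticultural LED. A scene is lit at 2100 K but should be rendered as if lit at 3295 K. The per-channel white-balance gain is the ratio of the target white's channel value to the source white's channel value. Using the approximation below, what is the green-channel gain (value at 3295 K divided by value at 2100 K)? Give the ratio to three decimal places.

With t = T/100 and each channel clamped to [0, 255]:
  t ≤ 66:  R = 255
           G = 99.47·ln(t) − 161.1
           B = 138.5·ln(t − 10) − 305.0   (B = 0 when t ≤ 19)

At 2100 K (t = 21):
  G = 99.47·ln 21 − 161.1 = 99.47·3.0445 − 161.1 = 141.739.
At 3295 K (t = 32.95):
  G = 99.47·ln 32.95 − 161.1 = 99.47·3.4950 − 161.1 = 186.547.
Gain = 186.547 / 141.739 = 1.3161 → 1.316.

1.316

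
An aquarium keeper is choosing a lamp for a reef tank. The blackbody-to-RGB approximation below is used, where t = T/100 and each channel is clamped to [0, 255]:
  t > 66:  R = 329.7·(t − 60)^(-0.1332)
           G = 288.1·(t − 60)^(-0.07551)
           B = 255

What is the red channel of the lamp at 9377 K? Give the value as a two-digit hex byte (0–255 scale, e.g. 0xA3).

0xCE

t = 9377/100 = 93.77; the t > 66 branch applies.
R = 329.7·(93.77 − 60)^(-0.1332) = 329.7·33.77^(-0.1332) = 329.7·0.62575 = 206.309.
Rounded: 206; in hex, 0xCE.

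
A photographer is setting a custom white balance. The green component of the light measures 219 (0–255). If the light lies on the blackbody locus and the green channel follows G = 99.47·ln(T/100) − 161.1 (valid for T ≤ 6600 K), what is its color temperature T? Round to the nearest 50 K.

4550 K

ln t = (219 + 161.1) / 99.47 = 3.8213.
t = e^3.8213 = 45.661.
T = 100·t = 4566 K → 4550 K to the nearest 50 K.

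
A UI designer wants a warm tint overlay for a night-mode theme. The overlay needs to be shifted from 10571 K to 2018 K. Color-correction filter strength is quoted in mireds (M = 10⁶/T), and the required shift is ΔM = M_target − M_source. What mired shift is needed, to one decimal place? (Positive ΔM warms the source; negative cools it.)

+400.9 mireds

M_source = 10⁶/10571 = 94.598; M_target = 10⁶/2018 = 495.540.
ΔM = 495.540 − 94.598 = 400.942 → +400.9 mireds, a warming shift.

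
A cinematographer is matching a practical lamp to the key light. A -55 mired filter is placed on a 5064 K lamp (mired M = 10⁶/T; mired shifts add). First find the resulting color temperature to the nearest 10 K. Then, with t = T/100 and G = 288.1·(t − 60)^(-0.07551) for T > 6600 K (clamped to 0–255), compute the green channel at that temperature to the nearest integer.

M_in = 10⁶/5064 = 197.47; M_out = 197.47 + (-55) = 142.47.
T_out = 10⁶/142.47 = 7018.9 K → 7020 K; t = 70.2.
G = 288.1·(70.2 − 60)^(-0.07551) = 288.1·10.2^(-0.07551) = 288.1·0.83915 = 241.760.
Rounded: 242.

242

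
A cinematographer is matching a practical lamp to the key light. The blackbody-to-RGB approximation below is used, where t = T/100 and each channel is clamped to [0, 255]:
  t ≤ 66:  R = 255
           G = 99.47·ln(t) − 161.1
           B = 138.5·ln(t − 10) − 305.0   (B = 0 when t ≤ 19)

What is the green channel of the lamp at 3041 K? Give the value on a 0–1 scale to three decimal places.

0.700

t = 3041/100 = 30.41; the t ≤ 66 branch applies.
G = 99.47·ln 30.41 − 161.1 = 99.47·3.4148 − 161.1 = 178.567.
On a 0–1 scale: 178.567/255 = 0.7003 → 0.700.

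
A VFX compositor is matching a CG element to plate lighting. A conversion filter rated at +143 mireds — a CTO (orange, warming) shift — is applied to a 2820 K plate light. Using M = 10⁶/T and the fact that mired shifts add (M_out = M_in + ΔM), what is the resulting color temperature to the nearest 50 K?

2000 K

M_in = 10⁶/2820 = 354.61 mireds.
M_out = 354.61 + (+143) = 497.61 mireds.
T_out = 10⁶/497.61 = 2009.6 K → 2000 K.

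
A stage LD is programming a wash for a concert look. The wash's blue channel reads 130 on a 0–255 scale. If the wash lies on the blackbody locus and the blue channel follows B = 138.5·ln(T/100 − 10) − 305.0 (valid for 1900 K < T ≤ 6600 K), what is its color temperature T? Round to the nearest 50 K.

3300 K

ln(t − 10) = (130 + 305.0) / 138.5 = 3.1408.
t − 10 = e^3.1408 = 23.122, so t = 33.122.
T = 100·t = 3312 K → 3300 K to the nearest 50 K.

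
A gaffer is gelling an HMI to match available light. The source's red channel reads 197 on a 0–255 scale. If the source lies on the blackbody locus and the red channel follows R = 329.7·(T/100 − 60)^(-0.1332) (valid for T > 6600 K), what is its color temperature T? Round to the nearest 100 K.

(t − 60)^(-0.1332) = 197/329.7 = 0.59751.
t − 60 = 0.59751^(1/-0.1332) = 0.59751^(-7.508) = 47.761, so t = 107.761.
T = 100·t = 10776 K → 10800 K to the nearest 100 K.

10800 K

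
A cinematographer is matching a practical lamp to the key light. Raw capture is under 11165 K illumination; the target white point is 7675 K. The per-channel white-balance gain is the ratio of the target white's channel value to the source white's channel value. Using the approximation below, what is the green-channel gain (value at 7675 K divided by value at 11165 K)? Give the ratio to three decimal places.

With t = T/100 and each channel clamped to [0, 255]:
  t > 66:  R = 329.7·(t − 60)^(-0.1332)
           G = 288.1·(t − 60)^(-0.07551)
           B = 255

At 11165 K (t = 111.65):
  G = 288.1·(111.65 − 60)^(-0.07551) = 288.1·51.65^(-0.07551) = 288.1·0.74241 = 213.889.
At 7675 K (t = 76.75):
  G = 288.1·(76.75 − 60)^(-0.07551) = 288.1·16.75^(-0.07551) = 288.1·0.80830 = 232.872.
Gain = 232.872 / 213.889 = 1.0888 → 1.089.

1.089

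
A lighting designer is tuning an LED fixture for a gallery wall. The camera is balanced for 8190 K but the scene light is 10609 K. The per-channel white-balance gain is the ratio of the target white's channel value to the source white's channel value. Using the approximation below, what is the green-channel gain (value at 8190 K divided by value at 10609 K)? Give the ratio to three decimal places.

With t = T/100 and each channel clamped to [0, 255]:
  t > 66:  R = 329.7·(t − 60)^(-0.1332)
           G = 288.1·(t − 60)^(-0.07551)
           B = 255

1.058

At 10609 K (t = 106.09):
  G = 288.1·(106.09 − 60)^(-0.07551) = 288.1·46.09^(-0.07551) = 288.1·0.74883 = 215.737.
At 8190 K (t = 81.9):
  G = 288.1·(81.9 − 60)^(-0.07551) = 288.1·21.9^(-0.07551) = 288.1·0.79211 = 228.206.
Gain = 228.206 / 215.737 = 1.0578 → 1.058.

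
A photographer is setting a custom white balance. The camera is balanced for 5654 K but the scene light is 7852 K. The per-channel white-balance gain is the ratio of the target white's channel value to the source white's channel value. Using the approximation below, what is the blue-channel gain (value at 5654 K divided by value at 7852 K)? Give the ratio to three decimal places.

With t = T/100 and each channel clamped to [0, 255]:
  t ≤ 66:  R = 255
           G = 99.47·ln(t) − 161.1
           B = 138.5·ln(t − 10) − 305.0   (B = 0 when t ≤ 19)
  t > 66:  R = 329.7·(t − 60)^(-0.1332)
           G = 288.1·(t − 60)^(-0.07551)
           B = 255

0.890

At 7852 K (t = 78.52):
  B = 255 by definition for t > 66.
At 5654 K (t = 56.54):
  B = 138.5·ln(56.54 − 10) − 305.0 = 138.5·ln 46.54 − 305.0 = 138.5·3.8403 − 305.0 = 226.883.
Gain = 226.883 / 255.000 = 0.8897 → 0.890.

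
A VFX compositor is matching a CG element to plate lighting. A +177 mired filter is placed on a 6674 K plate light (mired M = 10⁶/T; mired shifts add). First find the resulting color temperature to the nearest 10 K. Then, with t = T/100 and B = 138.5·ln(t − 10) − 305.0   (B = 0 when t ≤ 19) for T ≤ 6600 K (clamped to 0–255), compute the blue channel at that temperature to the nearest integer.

114

M_in = 10⁶/6674 = 149.84; M_out = 149.84 + (+177) = 326.84.
T_out = 10⁶/326.84 = 3059.6 K → 3060 K; t = 30.6.
B = 138.5·ln(30.6 − 10) − 305.0 = 138.5·ln 20.6 − 305.0 = 138.5·3.0253 − 305.0 = 114.003.
Rounded: 114.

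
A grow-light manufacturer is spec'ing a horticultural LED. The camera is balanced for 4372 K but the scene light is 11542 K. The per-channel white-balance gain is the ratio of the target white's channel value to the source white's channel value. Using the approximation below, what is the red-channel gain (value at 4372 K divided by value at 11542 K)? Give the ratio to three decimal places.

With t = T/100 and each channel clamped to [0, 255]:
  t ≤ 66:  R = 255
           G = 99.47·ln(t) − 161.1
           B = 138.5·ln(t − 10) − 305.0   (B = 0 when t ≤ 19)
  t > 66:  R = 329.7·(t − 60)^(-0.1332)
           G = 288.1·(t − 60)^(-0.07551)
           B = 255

1.320

At 11542 K (t = 115.42):
  R = 329.7·(115.42 − 60)^(-0.1332) = 329.7·55.42^(-0.1332) = 329.7·0.58579 = 193.136.
At 4372 K (t = 43.72):
  R = 255 by definition for t ≤ 66.
Gain = 255.000 / 193.136 = 1.3203 → 1.320.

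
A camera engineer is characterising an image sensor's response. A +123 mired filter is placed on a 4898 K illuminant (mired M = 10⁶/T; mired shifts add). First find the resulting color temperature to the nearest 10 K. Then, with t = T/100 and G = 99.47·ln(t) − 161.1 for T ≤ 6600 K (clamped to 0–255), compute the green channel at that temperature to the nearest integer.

179

M_in = 10⁶/4898 = 204.16; M_out = 204.16 + (+123) = 327.16.
T_out = 10⁶/327.16 = 3056.6 K → 3060 K; t = 30.6.
G = 99.47·ln 30.6 − 161.1 = 99.47·3.4210 − 161.1 = 179.187.
Rounded: 179.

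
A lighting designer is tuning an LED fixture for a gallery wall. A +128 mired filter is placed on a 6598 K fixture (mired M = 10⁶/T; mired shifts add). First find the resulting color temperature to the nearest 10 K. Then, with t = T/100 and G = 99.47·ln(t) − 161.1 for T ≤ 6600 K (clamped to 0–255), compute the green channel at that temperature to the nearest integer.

195

M_in = 10⁶/6598 = 151.56; M_out = 151.56 + (+128) = 279.56.
T_out = 10⁶/279.56 = 3577.0 K → 3580 K; t = 35.8.
G = 99.47·ln 35.8 − 161.1 = 99.47·3.5779 − 161.1 = 194.798.
Rounded: 195.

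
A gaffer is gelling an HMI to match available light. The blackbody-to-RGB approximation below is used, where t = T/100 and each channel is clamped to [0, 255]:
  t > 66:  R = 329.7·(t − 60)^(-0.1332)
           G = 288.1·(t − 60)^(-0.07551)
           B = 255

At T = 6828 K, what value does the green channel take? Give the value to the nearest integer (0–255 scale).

246

t = 6828/100 = 68.28; the t > 66 branch applies.
G = 288.1·(68.28 − 60)^(-0.07551) = 288.1·8.28^(-0.07551) = 288.1·0.85247 = 245.597.
Rounded: 246.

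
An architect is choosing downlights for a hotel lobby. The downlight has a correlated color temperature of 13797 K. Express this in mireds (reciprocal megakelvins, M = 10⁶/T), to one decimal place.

M = 10⁶ / 13797 = 72.480 → 72.5 mireds.

72.5 mireds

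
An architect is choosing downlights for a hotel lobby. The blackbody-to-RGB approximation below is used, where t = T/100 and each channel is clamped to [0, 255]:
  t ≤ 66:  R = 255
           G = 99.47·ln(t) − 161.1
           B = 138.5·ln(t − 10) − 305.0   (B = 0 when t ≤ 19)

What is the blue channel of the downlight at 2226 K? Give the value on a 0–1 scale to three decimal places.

t = 2226/100 = 22.26; the t ≤ 66 branch applies.
B = 138.5·ln(22.26 − 10) − 305.0 = 138.5·ln 12.26 − 305.0 = 138.5·2.5063 − 305.0 = 42.128.
On a 0–1 scale: 42.128/255 = 0.1652 → 0.165.

0.165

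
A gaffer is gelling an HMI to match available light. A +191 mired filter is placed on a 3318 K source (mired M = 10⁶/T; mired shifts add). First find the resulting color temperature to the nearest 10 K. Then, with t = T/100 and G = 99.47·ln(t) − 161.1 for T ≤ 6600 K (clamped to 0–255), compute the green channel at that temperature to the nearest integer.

M_in = 10⁶/3318 = 301.39; M_out = 301.39 + (+191) = 492.39.
T_out = 10⁶/492.39 = 2030.9 K → 2030 K; t = 20.3.
G = 99.47·ln 20.3 − 161.1 = 99.47·3.0106 − 161.1 = 138.366.
Rounded: 138.

138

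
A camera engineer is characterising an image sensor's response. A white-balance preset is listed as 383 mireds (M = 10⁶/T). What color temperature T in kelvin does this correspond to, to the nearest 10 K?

2610 K

T = 10⁶ / 383 = 2610.97 K → 2610 K.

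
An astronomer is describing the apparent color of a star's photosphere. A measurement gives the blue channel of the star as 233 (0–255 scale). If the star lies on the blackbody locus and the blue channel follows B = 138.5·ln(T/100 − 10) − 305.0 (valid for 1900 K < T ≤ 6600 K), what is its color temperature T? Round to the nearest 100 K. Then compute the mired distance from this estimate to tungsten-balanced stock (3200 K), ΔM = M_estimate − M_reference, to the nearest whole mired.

-143 mireds

ln(t − 10) = (233 + 305.0) / 138.5 = 3.8845.
t − 10 = e^3.8845 = 48.641, so t = 58.641.
T = 100·t = 5864 K → 5900 K to the nearest 100 K.
M_estimate = 10⁶/5900 = 169.49; M_reference = 10⁶/3200 = 312.50.
ΔM = 169.49 − 312.50 = -143.01 → -143 mireds.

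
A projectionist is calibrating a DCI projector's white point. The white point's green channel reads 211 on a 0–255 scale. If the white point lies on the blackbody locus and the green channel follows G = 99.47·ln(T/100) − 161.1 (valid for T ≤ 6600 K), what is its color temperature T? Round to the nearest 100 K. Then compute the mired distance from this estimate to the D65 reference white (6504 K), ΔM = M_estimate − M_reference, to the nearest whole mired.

+84 mireds

ln t = (211 + 161.1) / 99.47 = 3.7408.
t = e^3.7408 = 42.133.
T = 100·t = 4213 K → 4200 K to the nearest 100 K.
M_estimate = 10⁶/4200 = 238.10; M_reference = 10⁶/6504 = 153.75.
ΔM = 238.10 − 153.75 = 84.34 → +84 mireds.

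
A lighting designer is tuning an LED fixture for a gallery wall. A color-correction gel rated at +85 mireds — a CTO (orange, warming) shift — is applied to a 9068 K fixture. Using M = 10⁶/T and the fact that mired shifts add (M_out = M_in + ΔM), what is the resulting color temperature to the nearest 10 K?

5120 K

M_in = 10⁶/9068 = 110.28 mireds.
M_out = 110.28 + (+85) = 195.28 mireds.
T_out = 10⁶/195.28 = 5120.9 K → 5120 K.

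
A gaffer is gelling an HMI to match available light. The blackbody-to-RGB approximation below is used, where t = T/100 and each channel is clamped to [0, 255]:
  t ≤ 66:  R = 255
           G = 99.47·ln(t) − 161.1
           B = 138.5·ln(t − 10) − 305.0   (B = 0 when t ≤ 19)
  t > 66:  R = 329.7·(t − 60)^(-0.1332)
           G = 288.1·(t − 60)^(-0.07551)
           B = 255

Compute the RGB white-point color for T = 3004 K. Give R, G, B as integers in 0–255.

R=255, G=177, B=110

t = 3004/100 = 30.04; the t ≤ 66 branch applies.
R = 255 by definition for t ≤ 66.
G = 99.47·ln 30.04 − 161.1 = 99.47·3.4025 − 161.1 = 177.350.
B = 138.5·ln(30.04 − 10) − 305.0 = 138.5·ln 20.04 − 305.0 = 138.5·2.9977 − 305.0 = 110.186.
Rounded: (255, 177, 110).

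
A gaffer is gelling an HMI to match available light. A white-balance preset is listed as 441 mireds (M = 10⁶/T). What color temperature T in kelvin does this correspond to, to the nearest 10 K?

2270 K

T = 10⁶ / 441 = 2267.57 K → 2270 K.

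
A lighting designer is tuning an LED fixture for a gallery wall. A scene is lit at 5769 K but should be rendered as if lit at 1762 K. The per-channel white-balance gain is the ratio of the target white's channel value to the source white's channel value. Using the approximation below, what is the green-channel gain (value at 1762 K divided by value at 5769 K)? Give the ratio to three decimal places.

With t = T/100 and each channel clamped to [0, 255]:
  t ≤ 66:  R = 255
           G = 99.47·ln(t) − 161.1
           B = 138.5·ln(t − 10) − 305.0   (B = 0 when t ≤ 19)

At 5769 K (t = 57.69):
  G = 99.47·ln 57.69 − 161.1 = 99.47·4.0551 − 161.1 = 242.259.
At 1762 K (t = 17.62):
  G = 99.47·ln 17.62 − 161.1 = 99.47·2.8690 − 161.1 = 124.283.
Gain = 124.283 / 242.259 = 0.5130 → 0.513.

0.513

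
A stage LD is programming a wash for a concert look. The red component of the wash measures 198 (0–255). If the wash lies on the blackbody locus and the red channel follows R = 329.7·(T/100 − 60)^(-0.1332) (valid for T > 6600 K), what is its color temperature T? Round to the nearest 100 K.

(t − 60)^(-0.1332) = 198/329.7 = 0.60055.
t − 60 = 0.60055^(1/-0.1332) = 0.60055^(-7.508) = 45.980, so t = 105.980.
T = 100·t = 10598 K → 10600 K to the nearest 100 K.

10600 K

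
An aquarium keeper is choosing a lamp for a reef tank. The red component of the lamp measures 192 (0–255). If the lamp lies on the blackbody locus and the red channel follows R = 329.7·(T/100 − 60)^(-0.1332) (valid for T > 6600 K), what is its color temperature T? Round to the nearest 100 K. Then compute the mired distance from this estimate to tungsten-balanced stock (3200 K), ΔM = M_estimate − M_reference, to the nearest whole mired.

(t − 60)^(-0.1332) = 192/329.7 = 0.58235.
t − 60 = 0.58235^(1/-0.1332) = 0.58235^(-7.508) = 57.929, so t = 117.929.
T = 100·t = 11793 K → 11800 K to the nearest 100 K.
M_estimate = 10⁶/11800 = 84.75; M_reference = 10⁶/3200 = 312.50.
ΔM = 84.75 − 312.50 = -227.75 → -228 mireds.

-228 mireds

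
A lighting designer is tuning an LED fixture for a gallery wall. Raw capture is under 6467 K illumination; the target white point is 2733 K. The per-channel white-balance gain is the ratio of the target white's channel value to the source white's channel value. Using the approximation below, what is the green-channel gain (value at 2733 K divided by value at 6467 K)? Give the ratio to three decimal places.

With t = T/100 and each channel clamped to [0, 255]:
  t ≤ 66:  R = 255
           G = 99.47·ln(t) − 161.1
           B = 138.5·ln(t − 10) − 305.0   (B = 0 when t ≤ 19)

0.662

At 6467 K (t = 64.67):
  G = 99.47·ln 64.67 − 161.1 = 99.47·4.1693 − 161.1 = 253.620.
At 2733 K (t = 27.33):
  G = 99.47·ln 27.33 − 161.1 = 99.47·3.3080 − 161.1 = 167.945.
Gain = 167.945 / 253.620 = 0.6622 → 0.662.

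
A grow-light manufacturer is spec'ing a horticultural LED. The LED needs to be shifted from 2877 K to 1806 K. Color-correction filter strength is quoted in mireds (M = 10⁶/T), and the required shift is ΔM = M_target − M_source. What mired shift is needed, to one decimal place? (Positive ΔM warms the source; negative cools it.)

+206.1 mireds

M_source = 10⁶/2877 = 347.584; M_target = 10⁶/1806 = 553.710.
ΔM = 553.710 − 347.584 = 206.126 → +206.1 mireds, a warming shift.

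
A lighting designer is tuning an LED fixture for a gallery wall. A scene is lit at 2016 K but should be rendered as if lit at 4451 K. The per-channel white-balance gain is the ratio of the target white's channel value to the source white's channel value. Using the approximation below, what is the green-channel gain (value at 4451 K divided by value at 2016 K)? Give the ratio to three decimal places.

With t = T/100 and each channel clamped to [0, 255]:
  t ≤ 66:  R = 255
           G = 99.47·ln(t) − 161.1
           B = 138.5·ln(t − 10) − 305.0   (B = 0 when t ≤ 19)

1.572

At 2016 K (t = 20.16):
  G = 99.47·ln 20.16 − 161.1 = 99.47·3.0037 − 161.1 = 137.678.
At 4451 K (t = 44.51):
  G = 99.47·ln 44.51 − 161.1 = 99.47·3.7957 − 161.1 = 216.460.
Gain = 216.460 / 137.678 = 1.5722 → 1.572.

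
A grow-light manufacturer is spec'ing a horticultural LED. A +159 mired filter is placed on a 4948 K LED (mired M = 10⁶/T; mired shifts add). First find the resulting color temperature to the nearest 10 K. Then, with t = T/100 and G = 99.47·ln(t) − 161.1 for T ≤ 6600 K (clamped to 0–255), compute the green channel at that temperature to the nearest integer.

M_in = 10⁶/4948 = 202.10; M_out = 202.10 + (+159) = 361.10.
T_out = 10⁶/361.10 = 2769.3 K → 2770 K; t = 27.7.
G = 99.47·ln 27.7 − 161.1 = 99.47·3.3214 − 161.1 = 169.283.
Rounded: 169.

169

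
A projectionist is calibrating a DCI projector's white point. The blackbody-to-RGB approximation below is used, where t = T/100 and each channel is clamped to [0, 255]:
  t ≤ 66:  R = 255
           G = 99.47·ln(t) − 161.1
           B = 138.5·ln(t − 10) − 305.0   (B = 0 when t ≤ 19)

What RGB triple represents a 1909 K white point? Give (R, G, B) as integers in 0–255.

t = 1909/100 = 19.09; the t ≤ 66 branch applies.
R = 255 by definition for t ≤ 66.
G = 99.47·ln 19.09 − 161.1 = 99.47·2.9492 − 161.1 = 132.253.
B = 138.5·ln(19.09 − 10) − 305.0 = 138.5·ln 9.09 − 305.0 = 138.5·2.2072 − 305.0 = 0.694.
Rounded: (255, 132, 1).

(255, 132, 1)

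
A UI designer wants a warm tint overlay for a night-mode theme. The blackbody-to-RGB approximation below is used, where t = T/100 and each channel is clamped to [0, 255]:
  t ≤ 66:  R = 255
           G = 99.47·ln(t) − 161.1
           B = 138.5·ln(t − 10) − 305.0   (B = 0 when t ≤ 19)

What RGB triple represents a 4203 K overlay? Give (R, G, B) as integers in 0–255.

t = 4203/100 = 42.03; the t ≤ 66 branch applies.
R = 255 by definition for t ≤ 66.
G = 99.47·ln 42.03 − 161.1 = 99.47·3.7384 − 161.1 = 210.757.
B = 138.5·ln(42.03 − 10) − 305.0 = 138.5·ln 32.03 − 305.0 = 138.5·3.4667 − 305.0 = 175.134.
Rounded: (255, 211, 175).

(255, 211, 175)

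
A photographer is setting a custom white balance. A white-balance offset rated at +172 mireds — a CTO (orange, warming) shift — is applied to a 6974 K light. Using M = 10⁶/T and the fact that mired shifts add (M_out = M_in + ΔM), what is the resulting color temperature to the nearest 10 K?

3170 K

M_in = 10⁶/6974 = 143.39 mireds.
M_out = 143.39 + (+172) = 315.39 mireds.
T_out = 10⁶/315.39 = 3170.7 K → 3170 K.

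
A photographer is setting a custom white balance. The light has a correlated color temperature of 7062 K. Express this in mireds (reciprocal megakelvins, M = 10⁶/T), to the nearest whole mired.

M = 10⁶ / 7062 = 141.603 → 142 mireds.

142 mireds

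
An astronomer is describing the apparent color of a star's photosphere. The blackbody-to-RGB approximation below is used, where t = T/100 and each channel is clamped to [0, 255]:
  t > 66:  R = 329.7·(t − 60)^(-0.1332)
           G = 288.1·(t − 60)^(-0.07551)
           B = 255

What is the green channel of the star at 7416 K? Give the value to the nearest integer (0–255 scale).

236

t = 7416/100 = 74.16; the t > 66 branch applies.
G = 288.1·(74.16 − 60)^(-0.07551) = 288.1·14.16^(-0.07551) = 288.1·0.81862 = 235.845.
Rounded: 236.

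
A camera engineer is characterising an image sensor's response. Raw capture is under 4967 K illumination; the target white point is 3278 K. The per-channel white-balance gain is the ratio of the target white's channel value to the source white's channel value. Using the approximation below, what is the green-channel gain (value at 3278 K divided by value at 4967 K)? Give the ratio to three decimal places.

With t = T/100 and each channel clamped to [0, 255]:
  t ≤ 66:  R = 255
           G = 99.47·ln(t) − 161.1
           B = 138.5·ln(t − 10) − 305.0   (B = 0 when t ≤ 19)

At 4967 K (t = 49.67):
  G = 99.47·ln 49.67 − 161.1 = 99.47·3.9054 − 161.1 = 227.370.
At 3278 K (t = 32.78):
  G = 99.47·ln 32.78 − 161.1 = 99.47·3.4898 − 161.1 = 186.032.
Gain = 186.032 / 227.370 = 0.8182 → 0.818.

0.818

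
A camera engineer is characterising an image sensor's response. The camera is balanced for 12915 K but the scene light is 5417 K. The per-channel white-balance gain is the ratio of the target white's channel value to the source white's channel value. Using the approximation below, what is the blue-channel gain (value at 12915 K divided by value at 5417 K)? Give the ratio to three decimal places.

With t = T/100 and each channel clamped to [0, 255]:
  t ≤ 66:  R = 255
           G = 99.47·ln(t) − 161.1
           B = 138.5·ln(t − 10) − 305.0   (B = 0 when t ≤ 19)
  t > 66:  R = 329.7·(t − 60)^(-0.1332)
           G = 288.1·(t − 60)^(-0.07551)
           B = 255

1.161

At 5417 K (t = 54.17):
  B = 138.5·ln(54.17 − 10) − 305.0 = 138.5·ln 44.17 − 305.0 = 138.5·3.7880 − 305.0 = 219.644.
At 12915 K (t = 129.15):
  B = 255 by definition for t > 66.
Gain = 255.000 / 219.644 = 1.1610 → 1.161.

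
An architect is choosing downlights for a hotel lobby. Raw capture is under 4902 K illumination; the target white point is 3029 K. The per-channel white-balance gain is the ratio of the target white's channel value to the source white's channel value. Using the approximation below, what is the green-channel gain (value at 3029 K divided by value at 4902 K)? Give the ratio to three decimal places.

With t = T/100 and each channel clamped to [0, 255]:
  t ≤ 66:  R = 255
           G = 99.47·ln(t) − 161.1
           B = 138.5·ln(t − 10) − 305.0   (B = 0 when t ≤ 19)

0.788

At 4902 K (t = 49.02):
  G = 99.47·ln 49.02 − 161.1 = 99.47·3.8922 − 161.1 = 226.060.
At 3029 K (t = 30.29):
  G = 99.47·ln 30.29 − 161.1 = 99.47·3.4108 − 161.1 = 178.174.
Gain = 178.174 / 226.060 = 0.7882 → 0.788.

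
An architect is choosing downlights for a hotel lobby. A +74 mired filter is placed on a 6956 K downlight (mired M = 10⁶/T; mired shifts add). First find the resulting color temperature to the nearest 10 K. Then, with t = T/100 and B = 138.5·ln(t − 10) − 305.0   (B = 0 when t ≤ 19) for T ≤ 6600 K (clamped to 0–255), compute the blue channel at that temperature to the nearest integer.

191

M_in = 10⁶/6956 = 143.76; M_out = 143.76 + (+74) = 217.76.
T_out = 10⁶/217.76 = 4592.2 K → 4590 K; t = 45.9.
B = 138.5·ln(45.9 − 10) − 305.0 = 138.5·ln 35.9 − 305.0 = 138.5·3.5807 − 305.0 = 190.932.
Rounded: 191.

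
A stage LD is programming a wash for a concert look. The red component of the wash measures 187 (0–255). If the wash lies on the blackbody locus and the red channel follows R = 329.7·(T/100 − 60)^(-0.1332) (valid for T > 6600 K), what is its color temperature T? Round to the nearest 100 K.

13100 K

(t − 60)^(-0.1332) = 187/329.7 = 0.56718.
t − 60 = 0.56718^(1/-0.1332) = 0.56718^(-7.508) = 70.620, so t = 130.620.
T = 100·t = 13062 K → 13100 K to the nearest 100 K.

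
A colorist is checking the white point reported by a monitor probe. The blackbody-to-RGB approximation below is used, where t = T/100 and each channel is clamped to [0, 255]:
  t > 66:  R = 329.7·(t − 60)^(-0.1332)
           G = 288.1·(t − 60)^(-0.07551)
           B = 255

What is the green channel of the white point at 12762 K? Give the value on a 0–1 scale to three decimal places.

0.822

t = 12762/100 = 127.62; the t > 66 branch applies.
G = 288.1·(127.62 − 60)^(-0.07551) = 288.1·67.62^(-0.07551) = 288.1·0.72746 = 209.582.
On a 0–1 scale: 209.582/255 = 0.8219 → 0.822.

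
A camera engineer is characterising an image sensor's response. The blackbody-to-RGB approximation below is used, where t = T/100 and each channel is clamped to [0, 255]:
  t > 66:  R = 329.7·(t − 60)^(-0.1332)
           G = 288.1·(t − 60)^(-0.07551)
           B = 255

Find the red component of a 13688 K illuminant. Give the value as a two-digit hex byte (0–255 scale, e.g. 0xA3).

0xB9

t = 13688/100 = 136.88; the t > 66 branch applies.
R = 329.7·(136.88 − 60)^(-0.1332) = 329.7·76.88^(-0.1332) = 329.7·0.56080 = 184.896.
Rounded: 185; in hex, 0xB9.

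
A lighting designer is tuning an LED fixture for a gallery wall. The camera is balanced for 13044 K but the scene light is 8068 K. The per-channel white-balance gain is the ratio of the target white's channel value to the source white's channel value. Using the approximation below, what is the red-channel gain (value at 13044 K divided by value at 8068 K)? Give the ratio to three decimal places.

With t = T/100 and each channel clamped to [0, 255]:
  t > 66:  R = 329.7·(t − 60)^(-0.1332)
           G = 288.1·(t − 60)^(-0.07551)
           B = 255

0.849

At 8068 K (t = 80.68):
  R = 329.7·(80.68 − 60)^(-0.1332) = 329.7·20.68^(-0.1332) = 329.7·0.66799 = 220.236.
At 13044 K (t = 130.44):
  R = 329.7·(130.44 − 60)^(-0.1332) = 329.7·70.44^(-0.1332) = 329.7·0.56738 = 187.064.
Gain = 187.064 / 220.236 = 0.8494 → 0.849.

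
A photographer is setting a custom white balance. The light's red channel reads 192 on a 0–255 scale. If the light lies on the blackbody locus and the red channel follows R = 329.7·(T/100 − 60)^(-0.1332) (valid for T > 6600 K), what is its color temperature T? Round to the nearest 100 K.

11800 K

(t − 60)^(-0.1332) = 192/329.7 = 0.58235.
t − 60 = 0.58235^(1/-0.1332) = 0.58235^(-7.508) = 57.929, so t = 117.929.
T = 100·t = 11793 K → 11800 K to the nearest 100 K.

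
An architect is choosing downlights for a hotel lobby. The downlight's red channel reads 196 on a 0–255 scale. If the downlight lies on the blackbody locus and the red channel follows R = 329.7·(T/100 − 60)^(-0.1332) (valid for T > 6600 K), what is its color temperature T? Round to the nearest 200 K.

11000 K

(t − 60)^(-0.1332) = 196/329.7 = 0.59448.
t − 60 = 0.59448^(1/-0.1332) = 0.59448^(-7.508) = 49.621, so t = 109.621.
T = 100·t = 10962 K → 11000 K to the nearest 200 K.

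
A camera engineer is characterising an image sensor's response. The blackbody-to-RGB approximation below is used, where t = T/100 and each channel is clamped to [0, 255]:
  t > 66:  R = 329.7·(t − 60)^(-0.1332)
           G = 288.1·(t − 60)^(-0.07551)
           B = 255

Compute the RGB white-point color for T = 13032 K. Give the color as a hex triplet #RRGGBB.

#BBD1FF

t = 13032/100 = 130.32; the t > 66 branch applies.
R = 329.7·(130.32 − 60)^(-0.1332) = 329.7·70.32^(-0.1332) = 329.7·0.56750 = 187.106.
G = 288.1·(130.32 − 60)^(-0.07551) = 288.1·70.32^(-0.07551) = 288.1·0.72532 = 208.963.
B = 255 by definition for t > 66.
Rounded: (187, 209, 255).
In hex: #BBD1FF.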